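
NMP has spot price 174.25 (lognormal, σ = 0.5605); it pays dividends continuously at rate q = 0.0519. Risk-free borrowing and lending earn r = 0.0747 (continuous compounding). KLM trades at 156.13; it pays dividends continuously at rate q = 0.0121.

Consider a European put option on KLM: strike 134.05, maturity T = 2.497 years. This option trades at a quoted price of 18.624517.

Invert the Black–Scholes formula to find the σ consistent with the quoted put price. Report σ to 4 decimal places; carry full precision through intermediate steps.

At σ = 0.4362 the Black–Scholes value reproduces the quote:
σ√T = 0.4362·√2.497 = 0.689279
d₁ = (ln(S/K) + (r−q+σ²/2)T) / (σ√T) = (ln(156.13/134.05) + (0.0747−0.0121+0.4362²/2)·2.497) / 0.689279 = (0.152476 + 0.393865) / 0.689279 = 0.792627
d₂ = d₁ − σ√T = 0.792627 − 0.689279 = 0.103348
e^{−rT} = 0.829837
e^{−qT} = 0.970238
N(−d₁) = 0.213998,  N(−d₂) = 0.458843
V = K·e^{−rT}·N(−d₂) − S·e^{−qT}·N(−d₁) = 51.041576 − 32.417059 = 18.624517 (the quoted price), and the Black–Scholes price is strictly increasing in σ, so σ is unique

sigma = 0.4362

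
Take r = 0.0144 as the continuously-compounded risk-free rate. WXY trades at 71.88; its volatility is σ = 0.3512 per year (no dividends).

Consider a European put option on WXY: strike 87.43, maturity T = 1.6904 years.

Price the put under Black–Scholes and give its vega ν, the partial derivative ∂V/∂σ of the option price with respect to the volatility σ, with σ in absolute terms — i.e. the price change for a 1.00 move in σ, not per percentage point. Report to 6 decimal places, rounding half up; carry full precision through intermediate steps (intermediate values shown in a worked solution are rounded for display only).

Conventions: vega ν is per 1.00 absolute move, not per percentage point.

price = 21.888574
ν = 36.880992

σ√T = 0.3512·√1.6904 = 0.456614
d₁ = (ln(S/K) + (r+σ²/2)T) / (σ√T) = (ln(71.88/87.43) + (0.0144+0.3512²/2)·1.6904) / 0.456614 = (-0.195840 + 0.128590) / 0.456614 = -0.147281
d₂ = d₁ − σ√T = -0.147281 − 0.456614 = -0.603895
e^{−rT} = 0.975952
N(−d₁) = 0.558545,  N(−d₂) = 0.727043
Put price V = K·e^{−rT}·N(−d₂) − S·N(−d₁) = 62.036774 − 40.148200 = 21.888574
φ(d₁) = (1/√(2π))·e^{−d₁²/2} = 0.394639
ν = S·φ(d₁)·√T = 36.880992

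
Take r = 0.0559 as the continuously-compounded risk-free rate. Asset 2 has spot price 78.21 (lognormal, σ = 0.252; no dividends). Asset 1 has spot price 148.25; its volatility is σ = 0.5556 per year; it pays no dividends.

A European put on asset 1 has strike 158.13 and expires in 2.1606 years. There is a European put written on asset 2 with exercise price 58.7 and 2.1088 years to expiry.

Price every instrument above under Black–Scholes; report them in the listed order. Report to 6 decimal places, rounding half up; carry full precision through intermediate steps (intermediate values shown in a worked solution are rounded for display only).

price(asset 1 put K=158.13) = 41.753397
price(asset 2 put K=58.7) = 1.566942

[asset 1 put K=158.13]
σ√T = 0.5556·√2.1606 = 0.816675
d₁ = (ln(S/K) + (r+σ²/2)T) / (σ√T) = (ln(148.25/158.13) + (0.0559+0.5556²/2)·2.1606) / 0.816675 = (-0.064517 + 0.454257) / 0.816675 = 0.477227
d₂ = d₁ − σ√T = 0.477227 − 0.816675 = -0.339448
e^{−rT} = 0.886231
N(−d₁) = 0.316600,  N(−d₂) = 0.632864
price = K·e^{−rT}·N(−d₂) − S·N(−d₁) = 88.689391 − 46.935995 = 41.753397
[asset 2 put K=58.7]
σ√T = 0.252·√2.1088 = 0.365947
d₁ = (ln(S/K) + (r+σ²/2)T) / (σ√T) = (ln(78.21/58.7) + (0.0559+0.252²/2)·2.1088) / 0.365947 = (0.286958 + 0.184841) / 0.365947 = 1.289253
d₂ = d₁ − σ√T = 1.289253 − 0.365947 = 0.923306
e^{−rT} = 0.888801
N(−d₁) = 0.098655,  N(−d₂) = 0.177924
price = K·e^{−rT}·N(−d₂) − S·N(−d₁) = 9.282755 − 7.715813 = 1.566942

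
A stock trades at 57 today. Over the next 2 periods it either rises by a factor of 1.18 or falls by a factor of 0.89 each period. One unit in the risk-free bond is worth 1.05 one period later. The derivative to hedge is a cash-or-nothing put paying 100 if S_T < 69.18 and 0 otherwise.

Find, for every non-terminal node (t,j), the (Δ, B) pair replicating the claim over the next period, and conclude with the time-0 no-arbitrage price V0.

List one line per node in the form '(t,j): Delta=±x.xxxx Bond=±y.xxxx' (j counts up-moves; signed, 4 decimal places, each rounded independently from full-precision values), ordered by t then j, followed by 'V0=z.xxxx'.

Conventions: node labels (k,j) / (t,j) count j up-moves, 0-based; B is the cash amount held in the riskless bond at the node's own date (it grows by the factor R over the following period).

Under the risk-neutral measure, an up-move has probability p* = (R−d)/(u−d) = 0.5517 and values discount at R = 1.05.
At maturity the claim pays: V(2,0)=100.0000, V(2,1)=100.0000, V(2,2)=0.0000
  t=1,j=0: stock 50.7300 → up 59.8614 (V=100.0000), down 45.1497 (V=100.0000). Price 95.2381; hedge Δ=0.0000, bond B=95.2381.
  t=1,j=1: stock 67.2600 → up 79.3668 (V=0.0000), down 59.8614 (V=100.0000). Price 42.6929; hedge Δ=-5.1268, bond B=387.5205.
  t=0,j=0: stock 57.0000 → up 67.2600 (V=42.6929), down 50.7300 (V=95.2381). Price 63.0930; hedge Δ=-3.1788, bond B=244.2832.
Check: Δ(0,0)·S0 + B(0,0) = 63.0930 = V0.

(0,0): Delta=-3.1788 Bond=244.2832
(1,0): Delta=0.0000 Bond=95.2381
(1,1): Delta=-5.1268 Bond=387.5205
V0=63.0930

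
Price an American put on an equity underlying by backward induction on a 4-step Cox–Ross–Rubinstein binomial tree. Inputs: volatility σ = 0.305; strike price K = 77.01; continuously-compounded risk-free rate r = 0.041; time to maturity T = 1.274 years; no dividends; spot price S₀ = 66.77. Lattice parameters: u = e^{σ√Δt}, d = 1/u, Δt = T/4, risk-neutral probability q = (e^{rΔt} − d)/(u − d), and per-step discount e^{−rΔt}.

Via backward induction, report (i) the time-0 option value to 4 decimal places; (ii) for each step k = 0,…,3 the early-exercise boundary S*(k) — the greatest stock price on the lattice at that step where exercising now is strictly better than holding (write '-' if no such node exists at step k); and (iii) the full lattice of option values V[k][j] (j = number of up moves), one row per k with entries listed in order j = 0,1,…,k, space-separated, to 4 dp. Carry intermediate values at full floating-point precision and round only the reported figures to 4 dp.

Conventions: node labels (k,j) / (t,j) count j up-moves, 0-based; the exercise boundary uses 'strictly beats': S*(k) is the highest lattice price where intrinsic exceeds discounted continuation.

Δt=0.31850, u=1.18783, d=0.84187, q=0.49507, disc=e^(-rΔt)=0.98703
k=4 terminal: V=max(K-S,0) → 43.4701 29.6870 10.2400 0.0000 0.0000
k=3: j=0 S=39.8398 intr=37.1702 cont=36.1711 V=37.1702[EX]; j=1 S=56.2117 intr=20.7983 cont=19.7992 V=20.7983[EX]; j=2 S=79.3115 intr=0.0000 cont=5.1034 V=5.1034[hold]; j=3 S=111.9040 intr=0.0000 cont=0.0000 V=0.0000[hold]  S*(3)=56.2117
k=2: j=0 S=47.3230 intr=29.6870 cont=28.6879 V=29.6870[EX]; j=1 S=66.7700 intr=10.2400 cont=12.8593 V=12.8593[hold]; j=2 S=94.2087 intr=0.0000 cont=2.5435 V=2.5435[hold]  S*(2)=47.3230
k=1: j=0 S=56.2117 intr=20.7983 cont=21.0791 V=21.0791[hold]; j=1 S=79.3115 intr=0.0000 cont=7.6517 V=7.6517[hold]  S*(1)=-
k=0: j=0 S=66.7700 intr=10.2400 cont=14.2444 V=14.2444[hold]  S*(0)=-

price = 14.2444
boundary = - - 47.3230 56.2117
tree:
14.2444
21.0791 7.6517
29.6870 12.8593 2.5435
37.1702 20.7983 5.1034 0.0000
43.4701 29.6870 10.2400 0.0000 0.0000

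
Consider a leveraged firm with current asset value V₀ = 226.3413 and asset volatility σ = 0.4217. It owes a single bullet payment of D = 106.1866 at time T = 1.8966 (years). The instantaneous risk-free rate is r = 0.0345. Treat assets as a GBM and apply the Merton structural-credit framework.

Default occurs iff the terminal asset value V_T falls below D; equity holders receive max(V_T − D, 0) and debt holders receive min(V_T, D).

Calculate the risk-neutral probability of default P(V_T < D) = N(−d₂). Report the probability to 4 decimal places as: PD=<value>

PD=0.1302

Equity is a call on the firm's assets struck at D = 106.1866:
d₁ = [ln(V₀/D) + (r + σ²/2)T] / (σ√T)
   = [ln(226.3413/106.1866) + (0.0345 + 0.5·0.4217²)·1.8966] / (0.4217·√1.8966)
   = [0.756846 + 0.234070] / 0.580753 = 1.706260
d₂ = d₁ − σ√T = 1.706260 − 0.580753 = 1.125507
risk-neutral PD = N(−d₂) = N(-1.125507) = 0.130187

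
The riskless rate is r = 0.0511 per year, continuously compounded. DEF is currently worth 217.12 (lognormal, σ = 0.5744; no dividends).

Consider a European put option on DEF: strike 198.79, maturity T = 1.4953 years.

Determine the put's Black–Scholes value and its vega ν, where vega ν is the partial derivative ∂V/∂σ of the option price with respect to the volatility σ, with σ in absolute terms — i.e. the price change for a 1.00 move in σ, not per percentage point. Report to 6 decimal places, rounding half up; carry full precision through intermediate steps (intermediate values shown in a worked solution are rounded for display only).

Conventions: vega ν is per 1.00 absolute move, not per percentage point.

σ√T = 0.5744·√1.4953 = 0.702390
d₁ = (ln(S/K) + (r+σ²/2)T) / (σ√T) = (ln(217.12/198.79) + (0.0511+0.5744²/2)·1.4953) / 0.702390 = (0.088201 + 0.323086) / 0.702390 = 0.585554
d₂ = d₁ − σ√T = 0.585554 − 0.702390 = -0.116837
e^{−rT} = 0.926436
N(−d₁) = 0.279088,  N(−d₂) = 0.546505
Put price V = K·e^{−rT}·N(−d₂) − S·N(−d₁) = 100.647870 − 60.595541 = 40.052329
φ(d₁) = (1/√(2π))·e^{−d₁²/2} = 0.336090
ν = S·φ(d₁)·√T = 89.231902

price = 40.052329
ν = 89.231902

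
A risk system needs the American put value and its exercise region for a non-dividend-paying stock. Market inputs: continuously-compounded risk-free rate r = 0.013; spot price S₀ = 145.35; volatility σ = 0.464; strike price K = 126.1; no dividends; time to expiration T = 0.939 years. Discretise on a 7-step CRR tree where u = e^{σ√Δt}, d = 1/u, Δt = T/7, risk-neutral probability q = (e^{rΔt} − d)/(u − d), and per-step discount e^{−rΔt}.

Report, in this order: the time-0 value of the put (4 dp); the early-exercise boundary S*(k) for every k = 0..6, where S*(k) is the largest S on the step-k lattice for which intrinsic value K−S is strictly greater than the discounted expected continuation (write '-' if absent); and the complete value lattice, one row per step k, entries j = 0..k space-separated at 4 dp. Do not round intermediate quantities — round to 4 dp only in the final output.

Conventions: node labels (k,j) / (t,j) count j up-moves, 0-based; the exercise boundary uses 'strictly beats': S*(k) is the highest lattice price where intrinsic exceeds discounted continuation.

Δt=0.13414, u=1.18524, d=0.84371, q=0.46273, disc=e^(-rΔt)=0.99826
k=7 terminal: V=max(K-S,0) → 81.8636 63.9573 38.8029 3.4663 0.0000 0.0000 0.0000 0.0000
k=6: j=0 S=52.4306 intr=73.6694 cont=73.4497 V=73.6694[EX]; j=1 S=73.6537 intr=52.4463 cont=52.2265 V=52.4463[EX]; j=2 S=103.4677 intr=22.6323 cont=22.4126 V=22.6323[EX]; j=3 S=145.3500 intr=0.0000 cont=1.8591 V=1.8591[hold]; j=4 S=204.1856 intr=0.0000 cont=0.0000 V=0.0000[hold]; j=5 S=286.8370 intr=0.0000 cont=0.0000 V=0.0000[hold]; j=6 S=402.9446 intr=0.0000 cont=0.0000 V=0.0000[hold]  S*(6)=103.4677
k=5: j=0 S=62.1427 intr=63.9573 cont=63.7376 V=63.9573[EX]; j=1 S=87.2971 intr=38.8029 cont=38.5832 V=38.8029[EX]; j=2 S=122.6337 intr=3.4663 cont=12.9973 V=12.9973[hold]; j=3 S=172.2741 intr=0.0000 cont=0.9971 V=0.9971[hold]; j=4 S=242.0083 intr=0.0000 cont=0.0000 V=0.0000[hold]; j=5 S=339.9698 intr=0.0000 cont=0.0000 V=0.0000[hold]  S*(5)=87.2971
k=4: j=0 S=73.6537 intr=52.4463 cont=52.2265 V=52.4463[EX]; j=1 S=103.4677 intr=22.6323 cont=26.8151 V=26.8151[hold]; j=2 S=145.3500 intr=0.0000 cont=7.4315 V=7.4315[hold]; j=3 S=204.1856 intr=0.0000 cont=0.5348 V=0.5348[hold]; j=4 S=286.8370 intr=0.0000 cont=0.0000 V=0.0000[hold]  S*(4)=73.6537
k=3: j=0 S=87.2971 intr=38.8029 cont=40.5153 V=40.5153[hold]; j=1 S=122.6337 intr=3.4663 cont=17.8147 V=17.8147[hold]; j=2 S=172.2741 intr=0.0000 cont=4.2328 V=4.2328[hold]; j=3 S=242.0083 intr=0.0000 cont=0.2868 V=0.2868[hold]  S*(3)=-
k=2: j=0 S=103.4677 intr=22.6323 cont=29.9588 V=29.9588[hold]; j=1 S=145.3500 intr=0.0000 cont=11.5099 V=11.5099[hold]; j=2 S=204.1856 intr=0.0000 cont=2.4027 V=2.4027[hold]  S*(2)=-
k=1: j=0 S=122.6337 intr=3.4663 cont=21.3847 V=21.3847[hold]; j=1 S=172.2741 intr=0.0000 cont=7.2830 V=7.2830[hold]  S*(1)=-
k=0: j=0 S=145.3500 intr=0.0000 cont=14.8336 V=14.8336[hold]  S*(0)=-

price = 14.8336
boundary = - - - - 73.6537 87.2971 103.4677
tree:
14.8336
21.3847 7.2830
29.9588 11.5099 2.4027
40.5153 17.8147 4.2328 0.2868
52.4463 26.8151 7.4315 0.5348 0.0000
63.9573 38.8029 12.9973 0.9971 0.0000 0.0000
73.6694 52.4463 22.6323 1.8591 0.0000 0.0000 0.0000
81.8636 63.9573 38.8029 3.4663 0.0000 0.0000 0.0000 0.0000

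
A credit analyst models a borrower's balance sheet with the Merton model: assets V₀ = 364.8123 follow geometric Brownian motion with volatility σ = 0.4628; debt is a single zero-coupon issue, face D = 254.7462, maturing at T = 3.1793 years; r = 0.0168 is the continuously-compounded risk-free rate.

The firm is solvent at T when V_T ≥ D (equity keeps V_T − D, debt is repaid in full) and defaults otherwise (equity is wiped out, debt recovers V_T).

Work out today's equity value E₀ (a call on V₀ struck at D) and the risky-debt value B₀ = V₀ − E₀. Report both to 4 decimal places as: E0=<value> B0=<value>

E0=169.7230 B0=195.0893

With assets at 364.8123 and a single debt payment of 254.7462 at 3.1793 years:
d₁ = [ln(V₀/D) + (r + σ²/2)T] / (σ√T)
   = [ln(364.8123/254.7462) + (0.0168 + 0.5·0.4628²)·3.1793] / (0.4628·√3.1793)
   = [0.359115 + 0.393890] / 0.825200 = 0.912512
d₂ = d₁ − σ√T = 0.912512 − 0.825200 = 0.087312
N(d₁) = 0.819250,  N(d₂) = 0.534788,  e^(−rT) = 0.947989
E₀ = V₀·N(d₁) − D·e^(−rT)·N(d₂)
   = 364.8123·0.819250 − 254.7462·0.947989·0.534788 = 169.723034
B₀ = V₀ − E₀ = 364.8123 − 169.723034 = 195.089266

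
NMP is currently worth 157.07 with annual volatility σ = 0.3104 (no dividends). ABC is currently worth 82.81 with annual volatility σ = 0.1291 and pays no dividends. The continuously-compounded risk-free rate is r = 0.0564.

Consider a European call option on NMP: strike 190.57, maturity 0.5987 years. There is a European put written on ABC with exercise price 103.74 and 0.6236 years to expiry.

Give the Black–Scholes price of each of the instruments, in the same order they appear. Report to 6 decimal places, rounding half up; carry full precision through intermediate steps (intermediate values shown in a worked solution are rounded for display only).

price(NMP call K=190.57) = 6.173397
price(ABC put K=103.74) = 17.456910

[NMP call K=190.57]
σ√T = 0.3104·√0.5987 = 0.240174
d₁ = (ln(S/K) + (r+σ²/2)T) / (σ√T) = (ln(157.07/190.57) + (0.0564+0.3104²/2)·0.5987) / 0.240174 = (-0.193328 + 0.062609) / 0.240174 = -0.544270
d₂ = d₁ − σ√T = -0.544270 − 0.240174 = -0.784444
e^{−rT} = 0.966797
N(d₁) = 0.293128,  N(d₂) = 0.216390
price = S·N(d₁) − K·e^{−rT}·N(d₂) = 46.041612 − 39.868214 = 6.173397
[ABC put K=103.74]
σ√T = 0.1291·√0.6236 = 0.101948
d₁ = (ln(S/K) + (r+σ²/2)T) / (σ√T) = (ln(82.81/103.74) + (0.0564+0.1291²/2)·0.6236) / 0.101948 = (-0.225339 + 0.040368) / 0.101948 = -1.814366
d₂ = d₁ − σ√T = -1.814366 − 0.101948 = -1.916314
e^{−rT} = 0.965440
N(−d₁) = 0.965189,  N(−d₂) = 0.972337
price = K·e^{−rT}·N(−d₂) − S·N(−d₁) = 97.384234 − 79.927323 = 17.456910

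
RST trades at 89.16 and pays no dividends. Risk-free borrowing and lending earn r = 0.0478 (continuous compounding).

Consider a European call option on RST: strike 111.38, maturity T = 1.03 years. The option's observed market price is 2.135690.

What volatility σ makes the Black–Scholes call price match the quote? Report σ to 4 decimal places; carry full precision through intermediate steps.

At σ = 0.1995 the Black–Scholes value reproduces the quote:
σ√T = 0.1995·√1.03 = 0.202470
d₁ = (ln(S/K) + (r+σ²/2)T) / (σ√T) = (ln(89.16/111.38) + (0.0478+0.1995²/2)·1.03) / 0.202470 = (-0.222515 + 0.069731) / 0.202470 = -0.754600
d₂ = d₁ − σ√T = -0.754600 − 0.202470 = -0.957070
e^{−rT} = 0.951958
N(d₁) = 0.225245,  N(d₂) = 0.169266
V = S·N(d₁) − K·e^{−rT}·N(d₂) = 20.082802 − 17.947112 = 2.135690 (the quoted price), and the Black–Scholes price is strictly increasing in σ, so σ is unique

sigma = 0.1995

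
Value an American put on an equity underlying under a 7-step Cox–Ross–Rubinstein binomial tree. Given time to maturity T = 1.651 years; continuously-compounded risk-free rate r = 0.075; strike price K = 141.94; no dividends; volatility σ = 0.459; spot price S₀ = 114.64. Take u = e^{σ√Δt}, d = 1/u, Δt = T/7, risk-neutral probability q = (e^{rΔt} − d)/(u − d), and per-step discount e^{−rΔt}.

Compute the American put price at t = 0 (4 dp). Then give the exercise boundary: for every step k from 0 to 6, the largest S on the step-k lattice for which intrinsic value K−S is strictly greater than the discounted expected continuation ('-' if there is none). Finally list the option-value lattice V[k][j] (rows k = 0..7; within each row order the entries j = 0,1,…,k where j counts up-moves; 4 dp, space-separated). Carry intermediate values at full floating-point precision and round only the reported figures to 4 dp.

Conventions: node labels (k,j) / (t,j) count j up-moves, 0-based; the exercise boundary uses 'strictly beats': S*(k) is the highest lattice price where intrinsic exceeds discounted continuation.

price = 36.9800
boundary = - - 73.4033 91.7331 73.4033 91.7331 114.6400
tree:
36.9800
51.2618 23.1293
68.5367 34.7490 11.6038
83.2039 50.2069 19.5632 3.5527
94.9403 68.5367 32.0238 7.0106 0.0000
104.3316 83.2039 50.2069 13.8344 0.0000 0.0000
111.8464 94.9403 68.5367 27.3000 0.0000 0.0000 0.0000
117.8596 104.3316 83.2039 50.2069 0.0000 0.0000 0.0000 0.0000

Δt=0.23586, u=1.24971, d=0.80018, q=0.48420, disc=e^(-rΔt)=0.98247
k=7 terminal: V=max(K-S,0) → 117.8596 104.3316 83.2039 50.2069 0.0000 0.0000 0.0000 0.0000
k=6: j=0 S=30.0936 intr=111.8464 cont=109.3576 V=111.8464[EX]; j=1 S=46.9997 intr=94.9403 cont=92.4516 V=94.9403[EX]; j=2 S=73.4033 intr=68.5367 cont=66.0480 V=68.5367[EX]; j=3 S=114.6400 intr=27.3000 cont=25.4426 V=27.3000[EX]; j=4 S=179.0428 intr=0.0000 cont=0.0000 V=0.0000[hold]; j=5 S=279.6259 intr=0.0000 cont=0.0000 V=0.0000[hold]; j=6 S=436.7148 intr=0.0000 cont=0.0000 V=0.0000[hold]  S*(6)=114.6400
k=5: j=0 S=37.6084 intr=104.3316 cont=101.8429 V=104.3316[EX]; j=1 S=58.7361 intr=83.2039 cont=80.7151 V=83.2039[EX]; j=2 S=91.7331 intr=50.2069 cont=47.7182 V=50.2069[EX]; j=3 S=143.2671 intr=0.0000 cont=13.8344 V=13.8344[hold]; j=4 S=223.7521 intr=0.0000 cont=0.0000 V=0.0000[hold]; j=5 S=349.4521 intr=0.0000 cont=0.0000 V=0.0000[hold]  S*(5)=91.7331
k=4: j=0 S=46.9997 intr=94.9403 cont=92.4516 V=94.9403[EX]; j=1 S=73.4033 intr=68.5367 cont=66.0480 V=68.5367[EX]; j=2 S=114.6400 intr=27.3000 cont=32.0238 V=32.0238[hold]; j=3 S=179.0428 intr=0.0000 cont=7.0106 V=7.0106[hold]; j=4 S=279.6259 intr=0.0000 cont=0.0000 V=0.0000[hold]  S*(4)=73.4033
k=3: j=0 S=58.7361 intr=83.2039 cont=80.7151 V=83.2039[EX]; j=1 S=91.7331 intr=50.2069 cont=49.9653 V=50.2069[EX]; j=2 S=143.2671 intr=0.0000 cont=19.5632 V=19.5632[hold]; j=3 S=223.7521 intr=0.0000 cont=3.5527 V=3.5527[hold]  S*(3)=91.7331
k=2: j=0 S=73.4033 intr=68.5367 cont=66.0480 V=68.5367[EX]; j=1 S=114.6400 intr=27.3000 cont=34.7490 V=34.7490[hold]; j=2 S=179.0428 intr=0.0000 cont=11.6038 V=11.6038[hold]  S*(2)=73.4033
k=1: j=0 S=91.7331 intr=50.2069 cont=51.2618 V=51.2618[hold]; j=1 S=143.2671 intr=0.0000 cont=23.1293 V=23.1293[hold]  S*(1)=-
k=0: j=0 S=114.6400 intr=27.3000 cont=36.9800 V=36.9800[hold]  S*(0)=-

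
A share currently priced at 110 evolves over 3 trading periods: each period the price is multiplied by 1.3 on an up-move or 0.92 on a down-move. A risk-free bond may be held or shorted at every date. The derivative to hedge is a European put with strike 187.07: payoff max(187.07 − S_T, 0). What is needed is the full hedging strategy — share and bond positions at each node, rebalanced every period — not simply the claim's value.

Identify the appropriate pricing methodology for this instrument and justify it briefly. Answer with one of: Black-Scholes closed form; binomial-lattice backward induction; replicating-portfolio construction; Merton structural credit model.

Key observation: a price alone would not answer the question — the per-node share/bond construction on the spot-110, 1.3/0.92 tree is required, and only the replicating-portfolio method yields it.

framework: replicating-portfolio construction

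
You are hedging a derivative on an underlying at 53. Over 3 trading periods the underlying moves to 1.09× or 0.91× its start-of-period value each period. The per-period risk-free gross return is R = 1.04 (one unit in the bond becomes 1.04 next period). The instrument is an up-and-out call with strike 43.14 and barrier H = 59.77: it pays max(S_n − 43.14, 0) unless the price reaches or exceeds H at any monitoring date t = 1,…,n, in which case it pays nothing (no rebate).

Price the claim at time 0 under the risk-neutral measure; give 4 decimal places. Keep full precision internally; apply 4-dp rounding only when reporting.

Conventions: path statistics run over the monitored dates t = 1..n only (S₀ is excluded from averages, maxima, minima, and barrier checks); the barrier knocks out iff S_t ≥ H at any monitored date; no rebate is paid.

price = 4.3468

With p* = (R−d)/(u−d) = 0.7222, sum probability × payoff across the paths and divide by R^3.
Enumerate all 2^3 = 8 price paths (U = up ×1.09, D = down ×0.91); each path with k up-moves has probability p*^k·(1−p*)^(3−k).
DDD: M=48.2300, payoff=0.0000, prob=0.021433
UDD: M=57.7700, payoff=4.6993, prob=0.055727
DUD: M=52.5707, payoff=4.6993, prob=0.055727
UUD: M=62.9693, payoff=0.0000, prob=0.144890
DDU: M=48.2300, payoff=4.6993, prob=0.055727
UDU: M=57.7700, payoff=14.1621, prob=0.144890
DUU: M=57.3021, payoff=14.1621, prob=0.144890
UUU: M=68.6365, payoff=0.0000, prob=0.376715
Price = Σ prob·payoff / R^3 = 4.889530 / 1.124864 = 4.3468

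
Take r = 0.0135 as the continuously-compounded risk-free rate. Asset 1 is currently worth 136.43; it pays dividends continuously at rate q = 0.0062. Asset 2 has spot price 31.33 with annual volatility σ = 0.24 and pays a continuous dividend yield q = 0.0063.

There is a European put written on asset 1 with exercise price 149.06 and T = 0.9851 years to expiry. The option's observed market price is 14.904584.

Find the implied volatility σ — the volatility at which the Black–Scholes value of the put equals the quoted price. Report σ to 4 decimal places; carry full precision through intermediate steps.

At σ = 0.1406 the Black–Scholes value reproduces the quote:
σ√T = 0.1406·√0.9851 = 0.139549
d₁ = (ln(S/K) + (r−q+σ²/2)T) / (σ√T) = (ln(136.43/149.06) + (0.0135−0.0062+0.1406²/2)·0.9851) / 0.139549 = (-0.088537 + 0.016928) / 0.139549 = -0.513148
d₂ = d₁ − σ√T = -0.513148 − 0.139549 = -0.652697
e^{−rT} = 0.986789
e^{−qT} = 0.993911
N(−d₁) = 0.696076,  N(−d₂) = 0.743024
V = K·e^{−rT}·N(−d₂) − S·e^{−qT}·N(−d₁) = 109.292009 − 94.387425 = 14.904584 (matching the quote); vega is positive throughout, so no other σ reproduces this price

sigma = 0.1406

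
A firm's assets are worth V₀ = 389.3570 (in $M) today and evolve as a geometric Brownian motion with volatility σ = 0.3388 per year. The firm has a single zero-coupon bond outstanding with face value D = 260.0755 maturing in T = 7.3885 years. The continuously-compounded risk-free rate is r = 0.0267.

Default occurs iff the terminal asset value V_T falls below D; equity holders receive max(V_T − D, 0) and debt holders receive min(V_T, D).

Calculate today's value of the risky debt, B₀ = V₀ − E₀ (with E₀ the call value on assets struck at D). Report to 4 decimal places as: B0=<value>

Apply the equity-as-call identities (strike 260.0755, horizon 7.3885 years):
d₁ = [ln(V₀/D) + (r + σ²/2)T] / (σ√T)
   = [ln(389.3570/260.0755) + (0.0267 + 0.5·0.3388²)·7.3885] / (0.3388·√7.3885)
   = [0.403525 + 0.621319] / 0.920919 = 1.112849
d₂ = d₁ − σ√T = 1.112849 − 0.920919 = 0.191929
N(d₁) = 0.867113,  N(d₂) = 0.576101,  e^(−rT) = 0.820967
E₀ = V₀·N(d₁) − D·e^(−rT)·N(d₂)
   = 389.3570·0.867113 − 260.0755·0.820967·0.576101 = 214.611358
B₀ = V₀ − E₀ = 389.3570 − 214.611358 = 174.745642

B0=174.7456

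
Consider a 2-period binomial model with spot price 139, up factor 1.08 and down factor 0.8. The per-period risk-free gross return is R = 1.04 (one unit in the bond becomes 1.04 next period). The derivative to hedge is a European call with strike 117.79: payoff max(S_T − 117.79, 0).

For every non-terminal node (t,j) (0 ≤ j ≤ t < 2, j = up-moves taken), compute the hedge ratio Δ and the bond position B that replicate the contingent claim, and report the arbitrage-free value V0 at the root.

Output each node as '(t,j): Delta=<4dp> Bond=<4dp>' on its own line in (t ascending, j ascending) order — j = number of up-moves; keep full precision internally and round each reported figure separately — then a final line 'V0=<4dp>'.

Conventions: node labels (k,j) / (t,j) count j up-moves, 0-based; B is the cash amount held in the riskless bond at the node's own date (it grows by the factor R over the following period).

Since d<R<u, set p* = (R−d)/(u−d) = 0.8571; price each node as the discounted p*-expectation of its children.
Payoffs at expiry: V(2,0)=0.0000, V(2,1)=2.3060, V(2,2)=44.3396
(1,0): S=111.2000. Δ = (V_up−V_dn)/(S_up−S_dn) = (2.3060−0.0000)/(120.0960−88.9600) = 0.0741. V = [p*·2.3060 + (1−p*)·0.0000]/1.04 = 1.9005. B = V − Δ·S = -6.3352.
(1,1): S=150.1200. Δ = (V_up−V_dn)/(S_up−S_dn) = (44.3396−2.3060)/(162.1296−120.0960) = 1.0000. V = [p*·44.3396 + (1−p*)·2.3060]/1.04 = 36.8604. B = V − Δ·S = -113.2596.
(0,0): S=139.0000. Δ = (V_up−V_dn)/(S_up−S_dn) = (36.8604−1.9005)/(150.1200−111.2000) = 0.8982. V = [p*·36.8604 + (1−p*)·1.9005]/1.04 = 30.6405. B = V − Δ·S = -94.2161.
Verification: the root portfolio costs Δ(0,0)·S0 + B(0,0) = 30.6405, matching V0.

(0,0): Delta=0.8982 Bond=-94.2161
(1,0): Delta=0.0741 Bond=-6.3352
(1,1): Delta=1.0000 Bond=-113.2596
V0=30.6405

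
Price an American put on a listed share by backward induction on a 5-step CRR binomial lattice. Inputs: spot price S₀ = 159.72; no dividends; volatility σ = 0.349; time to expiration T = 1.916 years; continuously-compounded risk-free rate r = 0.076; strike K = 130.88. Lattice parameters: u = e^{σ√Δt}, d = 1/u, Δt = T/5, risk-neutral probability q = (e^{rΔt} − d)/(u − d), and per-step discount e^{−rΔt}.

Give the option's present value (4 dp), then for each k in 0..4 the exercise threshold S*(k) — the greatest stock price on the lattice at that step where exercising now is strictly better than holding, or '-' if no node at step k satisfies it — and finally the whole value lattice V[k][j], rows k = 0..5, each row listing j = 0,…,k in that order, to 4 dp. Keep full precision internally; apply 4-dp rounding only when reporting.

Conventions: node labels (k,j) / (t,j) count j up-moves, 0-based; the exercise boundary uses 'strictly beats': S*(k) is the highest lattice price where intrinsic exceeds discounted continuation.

params: Δt=0.38320 u=1.24115 d=0.80570 q=0.51406 e^(-rΔt)=0.97130
t_5 payoffs: 76.6512 47.3424 2.1934 0.0000 0.0000 0.0000
t_4: node(4,0) S=67.3063 payoff=63.5737 vs cont=59.8170 → 63.5737 [stop]  node(4,1) S=103.6830 payoff=27.1970 vs cont=23.4403 → 27.1970 [stop]  node(4,2) S=159.7200 payoff=0.0000 vs cont=1.0352 → 1.0352 [wait]  node(4,3) S=246.0430 payoff=0.0000 vs cont=0.0000 → 0.0000 [wait]  node(4,4) S=379.0205 payoff=0.0000 vs cont=0.0000 → 0.0000 [wait]  ⇒ S*(4)=103.6830
t_3: node(3,0) S=83.5376 payoff=47.3424 vs cont=43.5858 → 47.3424 [stop]  node(3,1) S=128.6866 payoff=2.1934 vs cont=13.3536 → 13.3536 [wait]  node(3,2) S=198.2372 payoff=0.0000 vs cont=0.4886 → 0.4886 [wait]  node(3,3) S=305.3774 payoff=0.0000 vs cont=0.0000 → 0.0000 [wait]  ⇒ S*(3)=83.5376
t_2: node(2,0) S=103.6830 payoff=27.1970 vs cont=29.0127 → 29.0127 [wait]  node(2,1) S=159.7200 payoff=0.0000 vs cont=6.5467 → 6.5467 [wait]  node(2,2) S=246.0430 payoff=0.0000 vs cont=0.2306 → 0.2306 [wait]  ⇒ S*(2)=-
t_1: node(1,0) S=128.6866 payoff=2.1934 vs cont=16.9625 → 16.9625 [wait]  node(1,1) S=198.2372 payoff=0.0000 vs cont=3.2051 → 3.2051 [wait]  ⇒ S*(1)=-
t_0: node(0,0) S=159.7200 payoff=0.0000 vs cont=9.6065 → 9.6065 [wait]  ⇒ S*(0)=-

price = 9.6065
boundary = - - - 83.5376 103.6830
tree:
9.6065
16.9625 3.2051
29.0127 6.5467 0.2306
47.3424 13.3536 0.4886 0.0000
63.5737 27.1970 1.0352 0.0000 0.0000
76.6512 47.3424 2.1934 0.0000 0.0000 0.0000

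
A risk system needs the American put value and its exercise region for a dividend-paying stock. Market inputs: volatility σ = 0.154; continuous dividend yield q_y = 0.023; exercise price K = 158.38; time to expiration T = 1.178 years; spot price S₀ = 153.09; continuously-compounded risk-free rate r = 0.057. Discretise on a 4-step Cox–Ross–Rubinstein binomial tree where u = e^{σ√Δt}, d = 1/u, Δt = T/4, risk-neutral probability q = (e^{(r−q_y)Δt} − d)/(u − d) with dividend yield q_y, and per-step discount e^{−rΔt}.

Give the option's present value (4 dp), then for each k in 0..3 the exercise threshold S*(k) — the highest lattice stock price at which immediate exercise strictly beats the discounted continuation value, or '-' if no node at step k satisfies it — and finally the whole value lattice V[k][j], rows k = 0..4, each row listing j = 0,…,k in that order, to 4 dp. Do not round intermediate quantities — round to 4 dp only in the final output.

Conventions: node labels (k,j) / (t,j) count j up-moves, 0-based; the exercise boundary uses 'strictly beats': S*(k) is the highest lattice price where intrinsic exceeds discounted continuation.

Δt=0.29450  u=1.08716  d=0.91982  q=0.53926  discount=0.98335
step 4 (expiry): payoffs max(K−S,0) = 48.7911 28.8541 5.2900 0.0000 0.0000
step 3: (k=3,j=0): S=119.1411, K−S=39.2389, hold=37.4067 ⇒ V=39.2389 exercise | (k=3,j=1): S=140.8159, K−S=17.5641, hold=15.8782 ⇒ V=17.5641 exercise | (k=3,j=2): S=166.4339, K−S=0.0000, hold=2.3968 ⇒ V=2.3968 continue | (k=3,j=3): S=196.7125, K−S=0.0000, hold=0.0000 ⇒ V=0.0000 continue  boundary S*=140.8159
step 2: (k=2,j=0): S=129.5259, K−S=28.8541, hold=27.0920 ⇒ V=28.8541 exercise | (k=2,j=1): S=153.0900, K−S=5.2900, hold=9.2288 ⇒ V=9.2288 continue | (k=2,j=2): S=180.9410, K−S=0.0000, hold=1.0859 ⇒ V=1.0859 continue  boundary S*=129.5259
step 1: (k=1,j=0): S=140.8159, K−S=17.5641, hold=17.9669 ⇒ V=17.9669 continue | (k=1,j=1): S=166.4339, K−S=0.0000, hold=4.7572 ⇒ V=4.7572 continue  boundary S*=-
step 0: (k=0,j=0): S=153.0900, K−S=5.2900, hold=10.6630 ⇒ V=10.6630 continue  boundary S*=-

price = 10.6630
boundary = - - 129.5259 140.8159
tree:
10.6630
17.9669 4.7572
28.8541 9.2288 1.0859
39.2389 17.5641 2.3968 0.0000
48.7911 28.8541 5.2900 0.0000 0.0000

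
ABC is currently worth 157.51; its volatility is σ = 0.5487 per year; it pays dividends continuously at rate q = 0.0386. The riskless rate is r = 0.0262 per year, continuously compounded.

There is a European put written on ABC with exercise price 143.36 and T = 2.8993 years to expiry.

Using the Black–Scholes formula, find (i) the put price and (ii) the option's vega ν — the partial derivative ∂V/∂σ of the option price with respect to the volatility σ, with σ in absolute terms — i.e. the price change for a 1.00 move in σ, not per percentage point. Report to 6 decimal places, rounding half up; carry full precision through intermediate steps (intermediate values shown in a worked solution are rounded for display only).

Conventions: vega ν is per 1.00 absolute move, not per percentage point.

price = 45.321727
ν = 83.157118

σ√T = 0.5487·√2.8993 = 0.934290
d₁ = (ln(S/K) + (r−q+σ²/2)T) / (σ√T) = (ln(157.51/143.36) + (0.0262−0.0386+0.5487²/2)·2.8993) / 0.934290 = (0.094130 + 0.400497) / 0.934290 = 0.529415
d₂ = d₁ − σ√T = 0.529415 − 0.934290 = -0.404874
e^{−rT} = 0.926852
e^{−qT} = 0.894122
N(−d₁) = 0.298259,  N(−d₂) = 0.657215
Put price V = K·e^{−rT}·N(−d₂) − S·e^{−qT}·N(−d₁) = 87.326442 − 42.004715 = 45.321727
φ(d₁) = (1/√(2π))·e^{−d₁²/2} = 0.346775
ν = S·e^{−qT}·φ(d₁)·√T = 83.157118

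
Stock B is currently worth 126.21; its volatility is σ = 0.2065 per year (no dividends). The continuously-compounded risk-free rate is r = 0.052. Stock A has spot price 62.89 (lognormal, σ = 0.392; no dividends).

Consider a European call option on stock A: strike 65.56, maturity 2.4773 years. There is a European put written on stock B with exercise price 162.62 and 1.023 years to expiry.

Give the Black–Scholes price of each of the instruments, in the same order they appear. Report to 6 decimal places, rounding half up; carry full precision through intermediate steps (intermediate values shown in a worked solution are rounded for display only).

[stock A call K=65.56]
σ√T = 0.392·√2.4773 = 0.616986
d₁ = (ln(S/K) + (r+σ²/2)T) / (σ√T) = (ln(62.89/65.56) + (0.052+0.392²/2)·2.4773) / 0.616986 = (-0.041579 + 0.319156) / 0.616986 = 0.449892
d₂ = d₁ − σ√T = 0.449892 − 0.616986 = -0.167094
e^{−rT} = 0.879133
N(d₁) = 0.673606,  N(d₂) = 0.433648
price = S·N(d₁) − K·e^{−rT}·N(d₂) = 42.363065 − 24.993700 = 17.369365
[stock B put K=162.62]
σ√T = 0.2065·√1.023 = 0.208861
d₁ = (ln(S/K) + (r+σ²/2)T) / (σ√T) = (ln(126.21/162.62) + (0.052+0.2065²/2)·1.023) / 0.208861 = (-0.253469 + 0.075008) / 0.208861 = -0.854450
d₂ = d₁ − σ√T = -0.854450 − 0.208861 = -1.063311
e^{−rT} = 0.948194
N(−d₁) = 0.803572,  N(−d₂) = 0.856180
price = K·e^{−rT}·N(−d₂) − S·N(−d₁) = 132.018896 − 101.418841 = 30.600055

price(stock A call K=65.56) = 17.369365
price(stock B put K=162.62) = 30.600055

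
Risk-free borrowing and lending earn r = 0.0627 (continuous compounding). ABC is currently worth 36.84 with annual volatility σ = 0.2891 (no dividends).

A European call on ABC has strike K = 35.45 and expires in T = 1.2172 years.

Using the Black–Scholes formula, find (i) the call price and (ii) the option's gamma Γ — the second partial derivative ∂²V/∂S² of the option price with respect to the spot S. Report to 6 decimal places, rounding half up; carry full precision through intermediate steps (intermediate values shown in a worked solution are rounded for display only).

σ√T = 0.2891·√1.2172 = 0.318955
d₁ = (ln(S/K) + (r+σ²/2)T) / (σ√T) = (ln(36.84/35.45) + (0.0627+0.2891²/2)·1.2172) / 0.318955 = (0.038461 + 0.127185) / 0.318955 = 0.519338
d₂ = d₁ − σ√T = 0.519338 − 0.318955 = 0.200384
e^{−rT} = 0.926521
N(d₁) = 0.698238,  N(d₂) = 0.579410
Call price V = S·N(d₁) − K·e^{−rT}·N(d₂) = 25.723074 − 19.030814 = 6.692260
φ(d₁) = (1/√(2π))·e^{−d₁²/2} = 0.348612
Γ = φ(d₁) / (S·σ·√T) = 0.029668

price = 6.692260
Γ = 0.029668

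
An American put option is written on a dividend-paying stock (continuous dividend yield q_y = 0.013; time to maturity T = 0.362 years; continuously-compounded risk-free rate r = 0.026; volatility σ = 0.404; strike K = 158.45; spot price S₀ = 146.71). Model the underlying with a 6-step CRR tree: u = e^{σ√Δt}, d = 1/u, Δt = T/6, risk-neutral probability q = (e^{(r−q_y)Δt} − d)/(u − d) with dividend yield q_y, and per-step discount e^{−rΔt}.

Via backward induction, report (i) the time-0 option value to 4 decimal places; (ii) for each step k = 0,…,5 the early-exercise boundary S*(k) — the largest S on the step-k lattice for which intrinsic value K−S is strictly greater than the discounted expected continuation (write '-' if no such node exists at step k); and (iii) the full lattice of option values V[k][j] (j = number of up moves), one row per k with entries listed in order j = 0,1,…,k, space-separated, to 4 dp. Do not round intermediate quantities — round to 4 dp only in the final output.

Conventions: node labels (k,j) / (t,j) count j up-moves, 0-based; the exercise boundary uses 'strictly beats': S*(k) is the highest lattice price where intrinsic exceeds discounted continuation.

params: Δt=0.06033 u=1.10432 d=0.90553 q=0.47916 e^(-rΔt)=0.99843
t_6 payoffs: 77.5629 59.8055 38.1498 11.7400 0.0000 0.0000 0.0000
t_5: node(5,0) S=89.3256 payoff=69.1244 vs cont=68.9460 → 69.1244 [stop]  node(5,1) S=108.9355 payoff=49.5145 vs cont=49.3515 → 49.5145 [stop]  node(5,2) S=132.8504 payoff=25.5996 vs cont=25.4554 → 25.5996 [stop]  node(5,3) S=162.0155 payoff=0.0000 vs cont=6.1051 → 6.1051 [wait]  node(5,4) S=197.5832 payoff=0.0000 vs cont=0.0000 → 0.0000 [wait]  node(5,5) S=240.9591 payoff=0.0000 vs cont=0.0000 → 0.0000 [wait]  ⇒ S*(5)=132.8504
t_4: node(4,0) S=98.6445 payoff=59.8055 vs cont=59.6345 → 59.8055 [stop]  node(4,1) S=120.3002 payoff=38.1498 vs cont=37.9958 → 38.1498 [stop]  node(4,2) S=146.7100 payoff=11.7400 vs cont=16.2331 → 16.2331 [wait]  node(4,3) S=178.9176 payoff=0.0000 vs cont=3.1748 → 3.1748 [wait]  node(4,4) S=218.1959 payoff=0.0000 vs cont=0.0000 → 0.0000 [wait]  ⇒ S*(4)=120.3002
t_3: node(3,0) S=108.9355 payoff=49.5145 vs cont=49.3515 → 49.5145 [stop]  node(3,1) S=132.8504 payoff=25.5996 vs cont=27.6049 → 27.6049 [wait]  node(3,2) S=162.0155 payoff=0.0000 vs cont=9.9605 → 9.9605 [wait]  node(3,3) S=197.5832 payoff=0.0000 vs cont=1.6510 → 1.6510 [wait]  ⇒ S*(3)=108.9355
t_2: node(2,0) S=120.3002 payoff=38.1498 vs cont=38.9552 → 38.9552 [wait]  node(2,1) S=146.7100 payoff=11.7400 vs cont=19.1204 → 19.1204 [wait]  node(2,2) S=178.9176 payoff=0.0000 vs cont=5.9695 → 5.9695 [wait]  ⇒ S*(2)=-
t_1: node(1,0) S=132.8504 payoff=25.5996 vs cont=29.4050 → 29.4050 [wait]  node(1,1) S=162.0155 payoff=0.0000 vs cont=12.7990 → 12.7990 [wait]  ⇒ S*(1)=-
t_0: node(0,0) S=146.7100 payoff=11.7400 vs cont=21.4144 → 21.4144 [wait]  ⇒ S*(0)=-

price = 21.4144
boundary = - - - 108.9355 120.3002 132.8504
tree:
21.4144
29.4050 12.7990
38.9552 19.1204 5.9695
49.5145 27.6049 9.9605 1.6510
59.8055 38.1498 16.2331 3.1748 0.0000
69.1244 49.5145 25.5996 6.1051 0.0000 0.0000
77.5629 59.8055 38.1498 11.7400 0.0000 0.0000 0.0000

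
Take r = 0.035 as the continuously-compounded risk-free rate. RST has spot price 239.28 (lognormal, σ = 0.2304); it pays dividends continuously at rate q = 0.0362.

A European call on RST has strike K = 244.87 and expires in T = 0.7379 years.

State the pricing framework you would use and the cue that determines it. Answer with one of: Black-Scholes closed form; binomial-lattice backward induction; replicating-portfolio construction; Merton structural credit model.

framework: Black-Scholes closed form

Key observation: the instrument is a plain European call (strike 244.87) on a lognormal asset; the exact continuous-time formula applies directly.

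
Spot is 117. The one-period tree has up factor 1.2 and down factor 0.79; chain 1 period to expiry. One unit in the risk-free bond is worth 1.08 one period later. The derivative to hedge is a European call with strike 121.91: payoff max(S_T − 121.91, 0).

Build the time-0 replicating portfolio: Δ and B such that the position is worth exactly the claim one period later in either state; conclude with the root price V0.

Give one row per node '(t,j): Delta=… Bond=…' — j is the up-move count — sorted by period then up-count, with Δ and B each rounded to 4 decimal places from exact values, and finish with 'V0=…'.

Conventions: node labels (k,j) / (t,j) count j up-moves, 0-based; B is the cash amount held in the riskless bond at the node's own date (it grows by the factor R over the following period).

Arbitrage-free pricing uses the up-move probability p* = (R−d)/(u−d) = 0.7073, discounting each step at R = 1.08.
Expiry values: V(1,0)=0.0000, V(1,1)=18.4900
  t=0,j=0: stock 117.0000 → up 140.4000 (V=18.4900), down 92.4300 (V=0.0000). Price 12.1095; hedge Δ=0.3854, bond B=-32.9880.
Verification: the root portfolio costs Δ(0,0)·S0 + B(0,0) = 12.1095, matching V0.

(0,0): Delta=0.3854 Bond=-32.9880
V0=12.1095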